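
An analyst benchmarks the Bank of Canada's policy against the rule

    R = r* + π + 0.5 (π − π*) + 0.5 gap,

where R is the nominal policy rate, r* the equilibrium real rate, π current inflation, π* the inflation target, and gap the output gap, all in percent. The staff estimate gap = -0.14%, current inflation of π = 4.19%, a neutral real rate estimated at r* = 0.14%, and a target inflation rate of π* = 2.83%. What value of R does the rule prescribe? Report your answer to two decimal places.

R = 0.14 + 4.19 + 0.5 × (4.19 − 2.83) + 0.5 × (-0.14)
   = 0.14 + 4.19 + 0.68 − 0.07 = 4.94

4.94%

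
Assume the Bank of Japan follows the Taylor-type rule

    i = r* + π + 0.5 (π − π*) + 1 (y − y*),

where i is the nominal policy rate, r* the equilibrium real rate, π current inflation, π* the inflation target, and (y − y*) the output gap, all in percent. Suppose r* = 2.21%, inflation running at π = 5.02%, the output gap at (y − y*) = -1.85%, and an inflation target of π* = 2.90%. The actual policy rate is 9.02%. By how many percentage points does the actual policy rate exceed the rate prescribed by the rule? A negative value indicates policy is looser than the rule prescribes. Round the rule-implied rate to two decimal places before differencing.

i = 2.21 + 5.02 + 0.5 × (5.02 − 2.90) + 1 × (-1.85)
   = 2.21 + 5.02 + 1.06 − 1.85 = 6.44
Deviation = 9.02 − 6.44 = 2.58 pp.

2.58 pp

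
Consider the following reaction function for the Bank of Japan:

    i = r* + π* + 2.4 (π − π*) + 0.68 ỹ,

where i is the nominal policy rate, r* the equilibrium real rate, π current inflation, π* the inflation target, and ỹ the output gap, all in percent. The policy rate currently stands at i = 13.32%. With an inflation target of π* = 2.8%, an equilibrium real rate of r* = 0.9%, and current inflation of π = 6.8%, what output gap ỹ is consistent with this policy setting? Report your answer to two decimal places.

0.68 ỹ = 13.32 − 0.9 − 2.8 − 2.4 × (6.8 − 2.8) = 0.02
ỹ = 0.02 / 0.68 = 0.03

0.03%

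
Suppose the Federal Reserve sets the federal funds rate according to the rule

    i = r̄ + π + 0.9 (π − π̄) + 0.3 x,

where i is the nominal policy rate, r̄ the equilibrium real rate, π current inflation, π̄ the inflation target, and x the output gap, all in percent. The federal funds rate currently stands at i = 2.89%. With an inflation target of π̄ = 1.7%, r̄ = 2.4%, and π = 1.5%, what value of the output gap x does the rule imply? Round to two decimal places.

0.3 x = 2.89 − 2.4 − 1.5 − 0.9 × (1.5 − 1.7) = -0.83
x = -0.83 / 0.3 = -2.77

-2.77%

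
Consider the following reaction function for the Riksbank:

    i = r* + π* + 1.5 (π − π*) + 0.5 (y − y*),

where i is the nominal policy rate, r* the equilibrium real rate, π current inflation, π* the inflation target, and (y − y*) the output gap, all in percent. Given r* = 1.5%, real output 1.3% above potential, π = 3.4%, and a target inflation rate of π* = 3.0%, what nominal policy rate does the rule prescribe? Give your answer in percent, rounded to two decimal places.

5.75%

Output 1.3% above potential → (y − y*) = 1.3.
i = 1.5 + 3.0 + 1.5 × (3.4 − 3.0) + 0.5 × 1.3
   = 1.5 + 3 + 0.6 + 0.65 = 5.75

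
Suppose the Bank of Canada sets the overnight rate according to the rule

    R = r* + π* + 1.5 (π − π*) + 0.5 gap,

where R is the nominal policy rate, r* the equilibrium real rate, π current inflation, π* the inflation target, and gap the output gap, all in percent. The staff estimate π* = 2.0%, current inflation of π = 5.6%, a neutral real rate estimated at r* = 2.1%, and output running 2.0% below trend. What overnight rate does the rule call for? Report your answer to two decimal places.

8.50%

Output 2.0% below potential → gap = -2.0.
R = 2.1 + 2.0 + 1.5 × (5.6 − 2.0) + 0.5 × (-2.0)
   = 2.1 + 2 + 5.4 − 1 = 8.50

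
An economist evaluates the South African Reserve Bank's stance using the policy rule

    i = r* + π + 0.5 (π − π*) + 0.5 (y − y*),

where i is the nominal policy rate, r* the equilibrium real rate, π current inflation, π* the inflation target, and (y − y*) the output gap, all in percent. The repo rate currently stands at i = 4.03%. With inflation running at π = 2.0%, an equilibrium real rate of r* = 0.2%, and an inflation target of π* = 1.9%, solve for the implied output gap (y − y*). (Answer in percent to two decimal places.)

0.5 (y − y*) = 4.03 − 0.2 − 2.0 − 0.5 × (2.0 − 1.9) = 1.78
(y − y*) = 1.78 / 0.5 = 3.56

3.56%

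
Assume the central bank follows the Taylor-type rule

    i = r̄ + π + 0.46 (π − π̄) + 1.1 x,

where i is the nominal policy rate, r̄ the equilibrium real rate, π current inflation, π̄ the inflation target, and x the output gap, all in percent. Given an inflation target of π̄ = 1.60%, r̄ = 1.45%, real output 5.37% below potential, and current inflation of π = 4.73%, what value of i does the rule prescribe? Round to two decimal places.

1.71%

Output 5.37% below potential → x = -5.37.
i = 1.45 + 4.73 + 0.46 × (4.73 − 1.60) + 1.1 × (-5.37)
   = 1.45 + 4.73 + 1.4398 − 5.907 = 1.71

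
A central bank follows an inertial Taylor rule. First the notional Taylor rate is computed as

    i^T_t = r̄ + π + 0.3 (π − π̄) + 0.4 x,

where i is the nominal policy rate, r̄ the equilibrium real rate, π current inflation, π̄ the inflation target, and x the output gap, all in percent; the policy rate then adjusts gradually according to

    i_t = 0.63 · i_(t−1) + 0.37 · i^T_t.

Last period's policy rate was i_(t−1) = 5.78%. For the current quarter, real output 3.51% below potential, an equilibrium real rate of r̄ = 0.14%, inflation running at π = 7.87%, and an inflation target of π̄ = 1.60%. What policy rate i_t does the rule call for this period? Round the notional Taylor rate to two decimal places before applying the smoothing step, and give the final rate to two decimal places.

6.78%

Output 3.51% below potential → x = -3.51.
i^T_t = 0.14 + 7.87 + 0.3 × (7.87 − 1.60) + 0.4 × (-3.51)
   = 0.14 + 7.87 + 1.881 − 1.404 = 8.49
i_t = 0.63 × 5.78 + 0.37 × 8.49 = 3.6414 + 3.1413 = 6.78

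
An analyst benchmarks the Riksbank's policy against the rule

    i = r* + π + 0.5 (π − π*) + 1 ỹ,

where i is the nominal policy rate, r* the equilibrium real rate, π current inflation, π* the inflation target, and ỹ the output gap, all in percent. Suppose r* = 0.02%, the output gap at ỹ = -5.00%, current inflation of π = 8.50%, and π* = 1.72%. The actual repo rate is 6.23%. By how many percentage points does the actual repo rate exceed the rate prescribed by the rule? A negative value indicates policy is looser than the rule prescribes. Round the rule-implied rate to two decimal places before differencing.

-0.68 pp

i = 0.02 + 8.50 + 0.5 × (8.50 − 1.72) + 1 × (-5.00)
   = 0.02 + 8.5 + 3.39 − 5 = 6.91
Deviation = 6.23 − 6.91 = -0.68 pp.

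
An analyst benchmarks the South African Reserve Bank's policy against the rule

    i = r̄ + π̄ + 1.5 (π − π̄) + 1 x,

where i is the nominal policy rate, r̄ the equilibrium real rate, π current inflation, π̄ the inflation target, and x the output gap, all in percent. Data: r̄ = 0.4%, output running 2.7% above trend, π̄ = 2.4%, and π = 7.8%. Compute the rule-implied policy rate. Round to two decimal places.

13.60%

Output 2.7% above potential → x = 2.7.
i = 0.4 + 2.4 + 1.5 × (7.8 − 2.4) + 1 × 2.7
   = 0.4 + 2.4 + 8.1 + 2.7 = 13.60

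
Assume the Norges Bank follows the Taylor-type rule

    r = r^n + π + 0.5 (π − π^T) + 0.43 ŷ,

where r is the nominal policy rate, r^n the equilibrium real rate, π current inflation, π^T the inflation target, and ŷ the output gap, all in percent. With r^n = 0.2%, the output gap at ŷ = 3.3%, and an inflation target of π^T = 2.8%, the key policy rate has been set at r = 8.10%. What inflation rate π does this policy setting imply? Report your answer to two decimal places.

Collecting π: r = r^n + (1 + 0.5) π − 0.5 π^T + 0.43 ŷ
1.5 π = 8.10 − 0.2 + 0.5 × 2.8 − 0.43 × 3.3 = 7.881
π = 7.881 / 1.5 = 5.25

5.25%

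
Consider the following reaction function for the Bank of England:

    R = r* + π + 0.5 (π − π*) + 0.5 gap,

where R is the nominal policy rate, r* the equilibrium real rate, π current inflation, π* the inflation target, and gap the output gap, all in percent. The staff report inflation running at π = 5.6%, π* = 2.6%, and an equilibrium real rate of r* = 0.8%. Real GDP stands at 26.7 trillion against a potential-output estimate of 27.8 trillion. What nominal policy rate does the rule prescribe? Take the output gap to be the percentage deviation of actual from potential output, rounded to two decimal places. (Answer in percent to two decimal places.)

5.92%

Output gap = 100 × (26.7 − 27.8) / 27.8 = -3.96%.
R = 0.80 + 5.60 + 0.5 × (5.60 − 2.60) + 0.5 × (-3.96)
   = 0.80 + 5.6 + 1.5 − 1.98 = 5.92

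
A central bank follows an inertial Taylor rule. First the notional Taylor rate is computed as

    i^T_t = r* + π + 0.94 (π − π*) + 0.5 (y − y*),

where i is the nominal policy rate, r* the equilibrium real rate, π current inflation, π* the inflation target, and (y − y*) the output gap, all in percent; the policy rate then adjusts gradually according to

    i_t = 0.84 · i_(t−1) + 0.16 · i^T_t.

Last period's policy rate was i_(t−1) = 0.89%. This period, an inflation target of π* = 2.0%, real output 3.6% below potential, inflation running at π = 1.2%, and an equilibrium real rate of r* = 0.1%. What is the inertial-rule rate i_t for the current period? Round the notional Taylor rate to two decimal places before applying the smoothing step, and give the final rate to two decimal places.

0.55%

Output 3.6% below potential → (y − y*) = -3.6.
i^T_t = 0.1 + 1.2 + 0.94 × (1.2 − 2.0) + 0.5 × (-3.6)
   = 0.1 + 1.2 − 0.752 − 1.8 = -1.25
i_t = 0.84 × 0.89 + 0.16 × (-1.25) = 0.7476 − 0.2 = 0.55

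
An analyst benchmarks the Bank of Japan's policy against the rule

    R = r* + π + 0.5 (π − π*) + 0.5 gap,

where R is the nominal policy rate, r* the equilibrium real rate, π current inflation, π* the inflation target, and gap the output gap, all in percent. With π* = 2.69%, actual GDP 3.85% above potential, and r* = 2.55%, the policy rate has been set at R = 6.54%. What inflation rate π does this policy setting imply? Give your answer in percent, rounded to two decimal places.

Output 3.85% above potential → gap = 3.85.
Collecting π: R = r* + (1 + 0.5) π − 0.5 π* + 0.5 gap
1.5 π = 6.54 − 2.55 + 0.5 × 2.69 − 0.5 × 3.85 = 3.41
π = 3.41 / 1.5 = 2.27

2.27%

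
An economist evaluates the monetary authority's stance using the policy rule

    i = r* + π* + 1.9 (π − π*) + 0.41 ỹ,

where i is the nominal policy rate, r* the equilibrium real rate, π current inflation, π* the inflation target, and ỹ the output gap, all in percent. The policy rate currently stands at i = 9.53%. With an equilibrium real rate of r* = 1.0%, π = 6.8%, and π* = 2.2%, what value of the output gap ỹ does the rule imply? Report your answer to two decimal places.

0.41 ỹ = 9.53 − 1.0 − 2.2 − 1.9 × (6.8 − 2.2) = -2.41
ỹ = -2.41 / 0.41 = -5.88

-5.88%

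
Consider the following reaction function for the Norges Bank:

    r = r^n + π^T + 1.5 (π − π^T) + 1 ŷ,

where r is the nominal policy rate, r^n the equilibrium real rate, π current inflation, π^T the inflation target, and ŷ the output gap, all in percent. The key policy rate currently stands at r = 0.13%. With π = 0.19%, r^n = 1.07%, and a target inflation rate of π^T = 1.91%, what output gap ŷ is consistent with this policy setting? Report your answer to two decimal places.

-0.27%

1 ŷ = 0.13 − 1.07 − 1.91 − 1.5 × (0.19 − 1.91) = -0.27
ŷ = -0.27 / 1 = -0.27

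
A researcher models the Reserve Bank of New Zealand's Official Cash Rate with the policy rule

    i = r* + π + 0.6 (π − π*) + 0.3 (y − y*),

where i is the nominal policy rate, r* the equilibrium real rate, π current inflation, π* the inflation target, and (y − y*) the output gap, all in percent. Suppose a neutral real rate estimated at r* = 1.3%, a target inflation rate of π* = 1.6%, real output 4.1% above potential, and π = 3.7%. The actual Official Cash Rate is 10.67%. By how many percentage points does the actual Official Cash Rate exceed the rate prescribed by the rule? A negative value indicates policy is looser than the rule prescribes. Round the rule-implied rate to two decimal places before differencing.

3.18 pp

Output 4.1% above potential → (y − y*) = 4.1.
i = 1.3 + 3.7 + 0.6 × (3.7 − 1.6) + 0.3 × 4.1
   = 1.3 + 3.7 + 1.26 + 1.23 = 7.49
Deviation = 10.67 − 7.49 = 3.18 pp.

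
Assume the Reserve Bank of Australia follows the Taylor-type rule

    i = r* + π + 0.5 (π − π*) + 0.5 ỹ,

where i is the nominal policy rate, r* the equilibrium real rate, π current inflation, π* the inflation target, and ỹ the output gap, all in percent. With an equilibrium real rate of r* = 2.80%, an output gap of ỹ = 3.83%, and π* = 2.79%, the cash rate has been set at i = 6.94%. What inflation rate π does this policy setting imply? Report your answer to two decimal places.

Collecting π: i = r* + (1 + 0.5) π − 0.5 π* + 0.5 ỹ
1.5 π = 6.94 − 2.80 + 0.5 × 2.79 − 0.5 × 3.83 = 3.62
π = 3.62 / 1.5 = 2.41

2.41%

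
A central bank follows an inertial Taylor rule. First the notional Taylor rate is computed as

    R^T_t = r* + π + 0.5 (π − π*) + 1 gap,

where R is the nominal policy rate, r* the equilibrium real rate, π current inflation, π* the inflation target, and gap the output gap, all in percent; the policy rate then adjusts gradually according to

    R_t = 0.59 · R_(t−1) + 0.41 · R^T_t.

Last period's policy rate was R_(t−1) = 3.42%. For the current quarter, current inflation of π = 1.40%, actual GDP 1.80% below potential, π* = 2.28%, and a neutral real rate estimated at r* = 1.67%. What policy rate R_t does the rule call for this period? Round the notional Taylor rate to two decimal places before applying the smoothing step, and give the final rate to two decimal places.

Output 1.80% below potential → gap = -1.80.
R^T_t = 1.67 + 1.40 + 0.5 × (1.40 − 2.28) + 1 × (-1.80)
   = 1.67 + 1.4 − 0.44 − 1.8 = 0.83
R_t = 0.59 × 3.42 + 0.41 × 0.83 = 2.0178 + 0.3403 = 2.36

2.36%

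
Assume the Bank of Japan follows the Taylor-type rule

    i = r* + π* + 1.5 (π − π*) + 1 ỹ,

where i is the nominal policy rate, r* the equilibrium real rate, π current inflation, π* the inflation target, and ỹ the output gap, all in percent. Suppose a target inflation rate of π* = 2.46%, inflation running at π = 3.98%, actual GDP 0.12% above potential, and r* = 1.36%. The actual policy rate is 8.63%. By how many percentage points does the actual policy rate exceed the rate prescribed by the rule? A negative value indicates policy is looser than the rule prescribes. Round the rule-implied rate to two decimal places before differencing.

Output 0.12% above potential → ỹ = 0.12.
i = 1.36 + 2.46 + 1.5 × (3.98 − 2.46) + 1 × 0.12
   = 1.36 + 2.46 + 2.28 + 0.12 = 6.22
Deviation = 8.63 − 6.22 = 2.41 pp.

2.41 pp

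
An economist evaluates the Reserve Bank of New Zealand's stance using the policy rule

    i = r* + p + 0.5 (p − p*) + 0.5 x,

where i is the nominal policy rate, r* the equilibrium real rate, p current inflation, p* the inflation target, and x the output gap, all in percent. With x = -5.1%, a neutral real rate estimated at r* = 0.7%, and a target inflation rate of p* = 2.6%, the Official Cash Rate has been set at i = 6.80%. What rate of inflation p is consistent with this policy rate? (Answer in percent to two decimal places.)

6.63%

Collecting p: i = r* + (1 + 0.5) p − 0.5 p* + 0.5 x
1.5 p = 6.80 − 0.7 + 0.5 × 2.6 − 0.5 × (-5.1) = 9.95
p = 9.95 / 1.5 = 6.63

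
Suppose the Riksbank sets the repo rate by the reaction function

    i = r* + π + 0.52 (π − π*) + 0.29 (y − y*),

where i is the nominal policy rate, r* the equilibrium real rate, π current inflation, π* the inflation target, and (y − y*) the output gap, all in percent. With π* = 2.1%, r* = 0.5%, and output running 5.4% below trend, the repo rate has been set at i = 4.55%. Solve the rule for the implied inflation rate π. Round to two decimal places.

4.41%

Output 5.4% below potential → (y − y*) = -5.4.
Collecting π: i = r* + (1 + 0.52) π − 0.52 π* + 0.29 (y − y*)
1.52 π = 4.55 − 0.5 + 0.52 × 2.1 − 0.29 × (-5.4) = 6.708
π = 6.708 / 1.52 = 4.41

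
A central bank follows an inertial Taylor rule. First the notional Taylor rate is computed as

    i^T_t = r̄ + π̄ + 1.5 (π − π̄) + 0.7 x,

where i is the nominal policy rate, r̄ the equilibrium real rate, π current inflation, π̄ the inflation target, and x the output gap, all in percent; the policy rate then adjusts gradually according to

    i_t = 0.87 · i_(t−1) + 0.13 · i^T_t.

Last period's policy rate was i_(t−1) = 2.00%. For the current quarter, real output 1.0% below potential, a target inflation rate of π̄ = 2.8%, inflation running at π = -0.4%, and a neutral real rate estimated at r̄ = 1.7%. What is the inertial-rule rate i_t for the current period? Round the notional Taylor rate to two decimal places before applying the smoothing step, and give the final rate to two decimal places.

1.61%

Output 1.0% below potential → x = -1.0.
i^T_t = 1.7 + 2.8 + 1.5 × (-0.4 − 2.8) + 0.7 × (-1.0)
   = 1.7 + 2.8 − 4.8 − 0.7 = -1.00
i_t = 0.87 × 2.00 + 0.13 × (-1.00) = 1.74 − 0.13 = 1.61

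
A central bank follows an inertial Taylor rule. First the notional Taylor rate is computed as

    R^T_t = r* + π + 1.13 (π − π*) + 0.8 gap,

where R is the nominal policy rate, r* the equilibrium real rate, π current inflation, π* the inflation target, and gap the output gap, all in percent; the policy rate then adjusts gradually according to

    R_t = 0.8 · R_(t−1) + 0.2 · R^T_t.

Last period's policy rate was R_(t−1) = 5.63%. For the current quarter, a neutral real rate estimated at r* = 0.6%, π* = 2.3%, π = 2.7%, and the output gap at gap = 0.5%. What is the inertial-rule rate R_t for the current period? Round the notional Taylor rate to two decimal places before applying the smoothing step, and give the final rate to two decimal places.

5.33%

R^T_t = 0.6 + 2.7 + 1.13 × (2.7 − 2.3) + 0.8 × 0.5
   = 0.6 + 2.7 + 0.452 + 0.4 = 4.15
R_t = 0.8 × 5.63 + 0.2 × 4.15 = 4.504 + 0.83 = 5.33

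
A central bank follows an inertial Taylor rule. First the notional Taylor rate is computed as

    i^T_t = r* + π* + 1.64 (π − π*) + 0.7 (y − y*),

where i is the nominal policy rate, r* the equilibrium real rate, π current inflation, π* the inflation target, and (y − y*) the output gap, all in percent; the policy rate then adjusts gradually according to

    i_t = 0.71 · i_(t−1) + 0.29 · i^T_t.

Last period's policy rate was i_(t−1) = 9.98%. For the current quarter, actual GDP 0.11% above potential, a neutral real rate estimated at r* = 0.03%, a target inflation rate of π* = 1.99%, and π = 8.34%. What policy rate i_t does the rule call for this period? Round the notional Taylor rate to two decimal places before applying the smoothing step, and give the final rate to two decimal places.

10.71%

Output 0.11% above potential → (y − y*) = 0.11.
i^T_t = 0.03 + 1.99 + 1.64 × (8.34 − 1.99) + 0.7 × 0.11
   = 0.03 + 1.99 + 10.414 + 0.077 = 12.51
i_t = 0.71 × 9.98 + 0.29 × 12.51 = 7.0858 + 3.6279 = 10.71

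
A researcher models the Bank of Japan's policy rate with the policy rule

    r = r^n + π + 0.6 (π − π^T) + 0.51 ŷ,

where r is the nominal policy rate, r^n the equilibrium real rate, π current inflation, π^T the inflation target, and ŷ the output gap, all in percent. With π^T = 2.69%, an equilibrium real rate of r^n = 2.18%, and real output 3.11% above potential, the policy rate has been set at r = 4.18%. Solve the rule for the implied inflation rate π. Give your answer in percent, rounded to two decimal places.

Output 3.11% above potential → ŷ = 3.11.
Collecting π: r = r^n + (1 + 0.6) π − 0.6 π^T + 0.51 ŷ
1.6 π = 4.18 − 2.18 + 0.6 × 2.69 − 0.51 × 3.11 = 2.0279
π = 2.0279 / 1.6 = 1.27

1.27%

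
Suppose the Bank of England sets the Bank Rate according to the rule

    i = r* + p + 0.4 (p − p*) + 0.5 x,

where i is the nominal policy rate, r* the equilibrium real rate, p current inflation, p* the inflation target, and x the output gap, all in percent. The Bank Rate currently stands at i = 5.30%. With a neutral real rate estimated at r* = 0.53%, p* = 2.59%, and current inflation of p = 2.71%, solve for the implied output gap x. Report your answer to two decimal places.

0.5 x = 5.30 − 0.53 − 2.71 − 0.4 × (2.71 − 2.59) = 2.012
x = 2.012 / 0.5 = 4.02

4.02%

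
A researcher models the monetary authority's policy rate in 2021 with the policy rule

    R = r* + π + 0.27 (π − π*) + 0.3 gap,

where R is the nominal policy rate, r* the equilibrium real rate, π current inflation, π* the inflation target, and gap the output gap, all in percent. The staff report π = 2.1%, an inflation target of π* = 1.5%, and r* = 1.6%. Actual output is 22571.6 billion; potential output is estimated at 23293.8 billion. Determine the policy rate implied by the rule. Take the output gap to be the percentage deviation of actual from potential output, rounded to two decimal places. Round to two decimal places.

Output gap = 100 × (22571.6 − 23293.8) / 23293.8 = -3.10%.
R = 1.60 + 2.10 + 0.27 × (2.10 − 1.50) + 0.3 × (-3.10)
   = 1.60 + 2.1 + 0.162 − 0.93 = 2.93

2.93%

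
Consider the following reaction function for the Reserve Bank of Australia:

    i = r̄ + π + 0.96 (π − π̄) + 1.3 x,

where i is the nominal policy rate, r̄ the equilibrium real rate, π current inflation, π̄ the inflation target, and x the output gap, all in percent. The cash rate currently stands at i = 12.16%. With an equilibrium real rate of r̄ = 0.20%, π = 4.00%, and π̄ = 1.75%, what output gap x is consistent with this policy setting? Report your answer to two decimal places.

1.3 x = 12.16 − 0.20 − 4.00 − 0.96 × (4.00 − 1.75) = 5.8
x = 5.8 / 1.3 = 4.46

4.46%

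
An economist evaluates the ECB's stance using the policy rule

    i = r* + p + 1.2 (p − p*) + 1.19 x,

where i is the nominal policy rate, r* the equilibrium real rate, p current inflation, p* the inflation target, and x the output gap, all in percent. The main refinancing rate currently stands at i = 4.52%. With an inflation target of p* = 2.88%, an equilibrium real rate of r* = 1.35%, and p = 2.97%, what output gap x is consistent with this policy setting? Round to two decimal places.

0.08%

1.19 x = 4.52 − 1.35 − 2.97 − 1.2 × (2.97 − 2.88) = 0.092
x = 0.092 / 1.19 = 0.08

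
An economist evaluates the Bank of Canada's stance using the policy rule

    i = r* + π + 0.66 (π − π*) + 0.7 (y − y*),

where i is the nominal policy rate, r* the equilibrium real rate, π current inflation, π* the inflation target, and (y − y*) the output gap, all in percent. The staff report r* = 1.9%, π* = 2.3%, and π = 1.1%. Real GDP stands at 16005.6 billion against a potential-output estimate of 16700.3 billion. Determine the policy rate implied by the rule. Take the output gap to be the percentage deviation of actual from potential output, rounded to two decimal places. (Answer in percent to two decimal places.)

-0.70%

Output gap = 100 × (16005.6 − 16700.3) / 16700.3 = -4.16%.
i = 1.90 + 1.10 + 0.66 × (1.10 − 2.30) + 0.7 × (-4.16)
   = 1.90 + 1.1 − 0.792 − 2.912 = -0.70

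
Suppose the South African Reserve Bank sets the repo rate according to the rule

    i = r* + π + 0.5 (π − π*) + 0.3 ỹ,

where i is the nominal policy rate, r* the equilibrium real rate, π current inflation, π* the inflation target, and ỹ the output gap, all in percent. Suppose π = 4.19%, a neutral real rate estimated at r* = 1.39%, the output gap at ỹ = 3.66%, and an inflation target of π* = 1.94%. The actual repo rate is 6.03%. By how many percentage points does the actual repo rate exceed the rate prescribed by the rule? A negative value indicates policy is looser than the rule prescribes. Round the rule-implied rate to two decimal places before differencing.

i = 1.39 + 4.19 + 0.5 × (4.19 − 1.94) + 0.3 × 3.66
   = 1.39 + 4.19 + 1.125 + 1.098 = 7.80
Deviation = 6.03 − 7.80 = -1.77 pp.

-1.77 pp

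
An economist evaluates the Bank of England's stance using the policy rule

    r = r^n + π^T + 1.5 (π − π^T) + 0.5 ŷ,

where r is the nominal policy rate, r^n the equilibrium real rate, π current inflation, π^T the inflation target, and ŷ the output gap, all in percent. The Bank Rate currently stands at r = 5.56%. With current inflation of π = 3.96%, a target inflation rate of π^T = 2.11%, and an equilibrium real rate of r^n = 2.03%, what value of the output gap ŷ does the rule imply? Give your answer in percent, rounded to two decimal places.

0.5 ŷ = 5.56 − 2.03 − 2.11 − 1.5 × (3.96 − 2.11) = -1.355
ŷ = -1.355 / 0.5 = -2.71

-2.71%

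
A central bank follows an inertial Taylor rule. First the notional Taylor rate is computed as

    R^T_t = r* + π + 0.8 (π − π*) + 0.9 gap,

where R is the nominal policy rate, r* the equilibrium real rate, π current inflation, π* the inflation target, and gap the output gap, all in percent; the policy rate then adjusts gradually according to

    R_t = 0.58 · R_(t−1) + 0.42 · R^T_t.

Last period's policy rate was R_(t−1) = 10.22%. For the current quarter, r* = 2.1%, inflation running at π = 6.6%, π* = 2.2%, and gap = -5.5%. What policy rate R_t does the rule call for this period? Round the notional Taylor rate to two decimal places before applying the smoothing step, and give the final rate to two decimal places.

8.98%

R^T_t = 2.1 + 6.6 + 0.8 × (6.6 − 2.2) + 0.9 × (-5.5)
   = 2.1 + 6.6 + 3.52 − 4.95 = 7.27
R_t = 0.58 × 10.22 + 0.42 × 7.27 = 5.9276 + 3.0534 = 8.98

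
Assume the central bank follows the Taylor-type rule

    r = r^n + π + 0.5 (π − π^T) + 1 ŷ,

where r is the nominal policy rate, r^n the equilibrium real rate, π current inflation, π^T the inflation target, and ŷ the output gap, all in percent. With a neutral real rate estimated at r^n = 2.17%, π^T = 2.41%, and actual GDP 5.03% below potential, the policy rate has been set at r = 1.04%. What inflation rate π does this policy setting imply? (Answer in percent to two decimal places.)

Output 5.03% below potential → ŷ = -5.03.
Collecting π: r = r^n + (1 + 0.5) π − 0.5 π^T + 1 ŷ
1.5 π = 1.04 − 2.17 + 0.5 × 2.41 − 1 × (-5.03) = 5.105
π = 5.105 / 1.5 = 3.40

3.40%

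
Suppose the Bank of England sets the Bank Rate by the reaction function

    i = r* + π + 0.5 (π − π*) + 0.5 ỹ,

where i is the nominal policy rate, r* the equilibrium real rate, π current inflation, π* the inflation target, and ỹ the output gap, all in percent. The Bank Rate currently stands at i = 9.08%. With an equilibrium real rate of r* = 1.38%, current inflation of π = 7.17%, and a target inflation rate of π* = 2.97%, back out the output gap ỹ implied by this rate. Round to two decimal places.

0.5 ỹ = 9.08 − 1.38 − 7.17 − 0.5 × (7.17 − 2.97) = -1.57
ỹ = -1.57 / 0.5 = -3.14

-3.14%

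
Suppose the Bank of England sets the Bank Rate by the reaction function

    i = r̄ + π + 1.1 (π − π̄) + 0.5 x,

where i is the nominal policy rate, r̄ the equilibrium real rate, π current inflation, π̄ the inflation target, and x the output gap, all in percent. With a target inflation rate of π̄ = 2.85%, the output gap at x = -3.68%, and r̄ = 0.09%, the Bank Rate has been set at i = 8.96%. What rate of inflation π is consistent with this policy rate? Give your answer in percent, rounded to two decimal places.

6.59%

Collecting π: i = r̄ + (1 + 1.1) π − 1.1 π̄ + 0.5 x
2.1 π = 8.96 − 0.09 + 1.1 × 2.85 − 0.5 × (-3.68) = 13.845
π = 13.845 / 2.1 = 6.59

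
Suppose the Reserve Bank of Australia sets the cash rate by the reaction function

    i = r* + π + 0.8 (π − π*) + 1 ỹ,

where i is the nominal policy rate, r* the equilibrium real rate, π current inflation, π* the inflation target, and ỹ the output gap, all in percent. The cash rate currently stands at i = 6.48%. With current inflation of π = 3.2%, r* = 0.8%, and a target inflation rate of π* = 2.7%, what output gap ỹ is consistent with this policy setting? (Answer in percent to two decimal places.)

2.08%

1 ỹ = 6.48 − 0.8 − 3.2 − 0.8 × (3.2 − 2.7) = 2.08
ỹ = 2.08 / 1 = 2.08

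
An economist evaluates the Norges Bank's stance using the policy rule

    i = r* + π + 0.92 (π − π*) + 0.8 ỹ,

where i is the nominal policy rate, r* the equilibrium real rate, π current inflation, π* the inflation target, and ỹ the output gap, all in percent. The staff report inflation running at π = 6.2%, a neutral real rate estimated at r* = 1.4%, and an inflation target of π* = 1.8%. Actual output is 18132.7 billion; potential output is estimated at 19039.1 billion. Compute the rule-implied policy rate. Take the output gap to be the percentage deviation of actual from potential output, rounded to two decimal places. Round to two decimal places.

7.84%

Output gap = 100 × (18132.7 − 19039.1) / 19039.1 = -4.76%.
i = 1.40 + 6.20 + 0.92 × (6.20 − 1.80) + 0.8 × (-4.76)
   = 1.40 + 6.2 + 4.048 − 3.808 = 7.84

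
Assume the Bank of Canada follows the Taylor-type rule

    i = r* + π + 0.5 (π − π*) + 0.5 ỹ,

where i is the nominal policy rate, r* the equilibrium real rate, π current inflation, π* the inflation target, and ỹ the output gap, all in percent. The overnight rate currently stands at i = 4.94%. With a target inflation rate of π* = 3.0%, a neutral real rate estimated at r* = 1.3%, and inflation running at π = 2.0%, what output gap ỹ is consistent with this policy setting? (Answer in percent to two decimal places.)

0.5 ỹ = 4.94 − 1.3 − 2.0 − 0.5 × (2.0 − 3.0) = 2.14
ỹ = 2.14 / 0.5 = 4.28

4.28%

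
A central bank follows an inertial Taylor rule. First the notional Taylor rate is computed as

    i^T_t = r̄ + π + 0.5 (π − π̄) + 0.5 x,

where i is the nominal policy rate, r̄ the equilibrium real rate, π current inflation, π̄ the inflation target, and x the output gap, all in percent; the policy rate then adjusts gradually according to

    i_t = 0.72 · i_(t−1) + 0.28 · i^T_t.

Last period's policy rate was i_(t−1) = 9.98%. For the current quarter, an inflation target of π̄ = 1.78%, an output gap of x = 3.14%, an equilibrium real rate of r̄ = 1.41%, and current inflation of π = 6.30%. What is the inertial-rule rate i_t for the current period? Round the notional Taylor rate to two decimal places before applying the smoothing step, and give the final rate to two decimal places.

10.42%

i^T_t = 1.41 + 6.30 + 0.5 × (6.30 − 1.78) + 0.5 × 3.14
   = 1.41 + 6.3 + 2.26 + 1.57 = 11.54
i_t = 0.72 × 9.98 + 0.28 × 11.54 = 7.1856 + 3.2312 = 10.42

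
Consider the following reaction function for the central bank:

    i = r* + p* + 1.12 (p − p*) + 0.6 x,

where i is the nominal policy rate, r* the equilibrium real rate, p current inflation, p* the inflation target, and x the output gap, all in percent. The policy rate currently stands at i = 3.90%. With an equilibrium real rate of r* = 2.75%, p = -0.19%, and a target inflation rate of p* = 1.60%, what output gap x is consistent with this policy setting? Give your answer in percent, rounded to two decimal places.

2.59%

0.6 x = 3.90 − 2.75 − 1.60 − 1.12 × ((-0.19) − 1.60) = 1.5548
x = 1.5548 / 0.6 = 2.59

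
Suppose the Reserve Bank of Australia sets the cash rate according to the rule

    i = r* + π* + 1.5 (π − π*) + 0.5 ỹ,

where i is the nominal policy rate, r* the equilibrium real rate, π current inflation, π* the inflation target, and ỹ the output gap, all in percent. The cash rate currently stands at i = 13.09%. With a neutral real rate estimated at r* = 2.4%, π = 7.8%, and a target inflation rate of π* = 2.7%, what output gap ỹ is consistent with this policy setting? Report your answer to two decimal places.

0.5 ỹ = 13.09 − 2.4 − 2.7 − 1.5 × (7.8 − 2.7) = 0.34
ỹ = 0.34 / 0.5 = 0.68

0.68%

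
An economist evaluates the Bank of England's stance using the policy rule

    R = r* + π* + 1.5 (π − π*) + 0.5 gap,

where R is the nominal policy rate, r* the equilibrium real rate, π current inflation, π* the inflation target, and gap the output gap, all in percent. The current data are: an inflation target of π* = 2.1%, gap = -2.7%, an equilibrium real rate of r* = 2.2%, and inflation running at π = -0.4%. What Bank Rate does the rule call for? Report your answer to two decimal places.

R = 2.2 + 2.1 + 1.5 × (-0.4 − 2.1) + 0.5 × (-2.7)
   = 2.2 + 2.1 − 3.75 − 1.35 = -0.80

-0.80%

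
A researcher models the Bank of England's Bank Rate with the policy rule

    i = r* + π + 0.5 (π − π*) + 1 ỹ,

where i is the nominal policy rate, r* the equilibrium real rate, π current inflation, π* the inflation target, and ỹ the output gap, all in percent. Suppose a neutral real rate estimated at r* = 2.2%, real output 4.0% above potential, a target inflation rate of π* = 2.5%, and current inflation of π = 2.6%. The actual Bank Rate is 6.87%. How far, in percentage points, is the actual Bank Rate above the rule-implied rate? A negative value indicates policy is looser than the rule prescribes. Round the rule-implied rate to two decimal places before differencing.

Output 4.0% above potential → ỹ = 4.0.
i = 2.2 + 2.6 + 0.5 × (2.6 − 2.5) + 1 × 4.0
   = 2.2 + 2.6 + 0.05 + 4 = 8.85
Deviation = 6.87 − 8.85 = -1.98 pp.

-1.98 pp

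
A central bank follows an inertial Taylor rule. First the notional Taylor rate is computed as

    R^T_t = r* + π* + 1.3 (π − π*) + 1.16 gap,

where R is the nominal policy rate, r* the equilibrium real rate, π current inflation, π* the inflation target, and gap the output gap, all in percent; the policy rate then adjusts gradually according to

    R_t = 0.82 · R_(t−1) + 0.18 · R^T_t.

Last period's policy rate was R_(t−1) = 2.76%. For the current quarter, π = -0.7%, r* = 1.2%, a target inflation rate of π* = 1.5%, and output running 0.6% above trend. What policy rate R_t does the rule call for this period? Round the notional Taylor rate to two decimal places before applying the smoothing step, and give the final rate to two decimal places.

2.36%

Output 0.6% above potential → gap = 0.6.
R^T_t = 1.2 + 1.5 + 1.3 × (-0.7 − 1.5) + 1.16 × 0.6
   = 1.2 + 1.5 − 2.86 + 0.696 = 0.54
R_t = 0.82 × 2.76 + 0.18 × 0.54 = 2.2632 + 0.0972 = 2.36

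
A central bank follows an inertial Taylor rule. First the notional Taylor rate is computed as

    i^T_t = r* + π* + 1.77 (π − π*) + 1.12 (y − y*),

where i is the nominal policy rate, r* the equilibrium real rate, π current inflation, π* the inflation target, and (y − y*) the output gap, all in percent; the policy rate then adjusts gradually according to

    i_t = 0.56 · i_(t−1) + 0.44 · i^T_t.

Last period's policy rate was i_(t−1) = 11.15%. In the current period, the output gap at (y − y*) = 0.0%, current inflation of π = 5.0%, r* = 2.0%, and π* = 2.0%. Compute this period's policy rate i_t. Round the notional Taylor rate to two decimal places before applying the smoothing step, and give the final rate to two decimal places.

10.34%

i^T_t = 2.0 + 2.0 + 1.77 × (5.0 − 2.0) + 1.12 × 0.0
   = 2.0 + 2 + 5.31 + 0 = 9.31
i_t = 0.56 × 11.15 + 0.44 × 9.31 = 6.244 + 4.0964 = 10.34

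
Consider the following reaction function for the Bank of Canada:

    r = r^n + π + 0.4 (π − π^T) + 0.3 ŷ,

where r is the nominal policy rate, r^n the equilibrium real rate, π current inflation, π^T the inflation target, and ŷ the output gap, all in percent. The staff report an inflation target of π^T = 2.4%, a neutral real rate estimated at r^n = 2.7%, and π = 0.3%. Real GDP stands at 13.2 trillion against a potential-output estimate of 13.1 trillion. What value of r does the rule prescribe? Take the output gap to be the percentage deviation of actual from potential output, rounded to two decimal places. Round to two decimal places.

2.39%

Output gap = 100 × (13.2 − 13.1) / 13.1 = 0.76%.
r = 2.70 + 0.30 + 0.4 × (0.30 − 2.40) + 0.3 × 0.76
   = 2.70 + 0.3 − 0.84 + 0.228 = 2.39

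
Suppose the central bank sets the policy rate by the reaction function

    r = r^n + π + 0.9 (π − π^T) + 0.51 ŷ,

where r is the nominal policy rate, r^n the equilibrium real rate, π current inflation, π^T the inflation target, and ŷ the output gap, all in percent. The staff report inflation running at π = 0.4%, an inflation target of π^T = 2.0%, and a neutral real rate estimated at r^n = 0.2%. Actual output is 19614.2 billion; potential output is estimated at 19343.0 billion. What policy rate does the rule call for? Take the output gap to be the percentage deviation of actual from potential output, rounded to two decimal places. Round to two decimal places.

Output gap = 100 × (19614.2 − 19343.0) / 19343.0 = 1.40%.
r = 0.20 + 0.40 + 0.9 × (0.40 − 2.00) + 0.51 × 1.40
   = 0.20 + 0.4 − 1.44 + 0.714 = -0.13

-0.13%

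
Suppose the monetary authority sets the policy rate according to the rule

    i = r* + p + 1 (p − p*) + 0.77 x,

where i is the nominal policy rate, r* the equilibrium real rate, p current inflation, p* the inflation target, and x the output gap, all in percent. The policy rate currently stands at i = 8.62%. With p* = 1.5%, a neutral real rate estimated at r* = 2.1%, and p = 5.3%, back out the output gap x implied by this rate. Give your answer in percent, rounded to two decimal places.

-3.35%

0.77 x = 8.62 − 2.1 − 5.3 − 1 × (5.3 − 1.5) = -2.58
x = -2.58 / 0.77 = -3.35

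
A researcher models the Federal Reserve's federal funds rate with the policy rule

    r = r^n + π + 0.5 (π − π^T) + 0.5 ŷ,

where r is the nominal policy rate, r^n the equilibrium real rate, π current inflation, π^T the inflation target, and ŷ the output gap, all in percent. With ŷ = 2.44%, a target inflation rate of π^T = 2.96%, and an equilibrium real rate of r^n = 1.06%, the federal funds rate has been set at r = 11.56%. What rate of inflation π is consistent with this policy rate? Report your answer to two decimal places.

Collecting π: r = r^n + (1 + 0.5) π − 0.5 π^T + 0.5 ŷ
1.5 π = 11.56 − 1.06 + 0.5 × 2.96 − 0.5 × 2.44 = 10.76
π = 10.76 / 1.5 = 7.17

7.17%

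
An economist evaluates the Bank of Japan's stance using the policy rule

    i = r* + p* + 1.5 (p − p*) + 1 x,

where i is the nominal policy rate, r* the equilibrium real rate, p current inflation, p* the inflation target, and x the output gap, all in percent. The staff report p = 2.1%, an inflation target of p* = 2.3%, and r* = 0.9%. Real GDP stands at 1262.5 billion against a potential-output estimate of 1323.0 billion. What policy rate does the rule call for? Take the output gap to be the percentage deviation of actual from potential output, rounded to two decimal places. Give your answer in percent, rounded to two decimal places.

Output gap = 100 × (1262.5 − 1323.0) / 1323.0 = -4.57%.
i = 0.90 + 2.30 + 1.5 × (2.10 − 2.30) + 1 × (-4.57)
   = 0.90 + 2.3 − 0.3 − 4.57 = -1.67

-1.67%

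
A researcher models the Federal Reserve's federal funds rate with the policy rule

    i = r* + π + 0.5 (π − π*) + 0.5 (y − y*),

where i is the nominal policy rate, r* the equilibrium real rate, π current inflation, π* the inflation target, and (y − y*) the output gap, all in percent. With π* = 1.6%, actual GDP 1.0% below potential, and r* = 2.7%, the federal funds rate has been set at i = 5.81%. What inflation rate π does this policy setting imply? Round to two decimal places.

Output 1.0% below potential → (y − y*) = -1.0.
Collecting π: i = r* + (1 + 0.5) π − 0.5 π* + 0.5 (y − y*)
1.5 π = 5.81 − 2.7 + 0.5 × 1.6 − 0.5 × (-1.0) = 4.41
π = 4.41 / 1.5 = 2.94

2.94%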